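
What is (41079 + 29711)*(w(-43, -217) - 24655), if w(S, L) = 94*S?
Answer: -2031460630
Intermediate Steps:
(41079 + 29711)*(w(-43, -217) - 24655) = (41079 + 29711)*(94*(-43) - 24655) = 70790*(-4042 - 24655) = 70790*(-28697) = -2031460630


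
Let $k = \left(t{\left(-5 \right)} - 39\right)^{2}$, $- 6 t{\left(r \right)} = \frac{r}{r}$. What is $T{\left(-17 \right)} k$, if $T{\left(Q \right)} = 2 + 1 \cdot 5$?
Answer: $\frac{386575}{36} \approx 10738.0$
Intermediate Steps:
$t{\left(r \right)} = - \frac{1}{6}$ ($t{\left(r \right)} = - \frac{r \frac{1}{r}}{6} = \left(- \frac{1}{6}\right) 1 = - \frac{1}{6}$)
$T{\left(Q \right)} = 7$ ($T{\left(Q \right)} = 2 + 5 = 7$)
$k = \frac{55225}{36}$ ($k = \left(- \frac{1}{6} - 39\right)^{2} = \left(- \frac{235}{6}\right)^{2} = \frac{55225}{36} \approx 1534.0$)
$T{\left(-17 \right)} k = 7 \cdot \frac{55225}{36} = \frac{386575}{36}$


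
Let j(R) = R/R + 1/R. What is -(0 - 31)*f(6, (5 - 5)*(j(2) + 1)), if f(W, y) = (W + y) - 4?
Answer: 62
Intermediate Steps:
j(R) = 1 + 1/R
f(W, y) = -4 + W + y
-(0 - 31)*f(6, (5 - 5)*(j(2) + 1)) = -(0 - 31)*(-4 + 6 + (5 - 5)*((1 + 2)/2 + 1)) = -(-31)*(-4 + 6 + 0*((½)*3 + 1)) = -(-31)*(-4 + 6 + 0*(3/2 + 1)) = -(-31)*(-4 + 6 + 0*(5/2)) = -(-31)*(-4 + 6 + 0) = -(-31)*2 = -1*(-62) = 62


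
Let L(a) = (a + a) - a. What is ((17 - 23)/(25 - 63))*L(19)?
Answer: 3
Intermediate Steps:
L(a) = a (L(a) = 2*a - a = a)
((17 - 23)/(25 - 63))*L(19) = ((17 - 23)/(25 - 63))*19 = -6/(-38)*19 = -6*(-1/38)*19 = (3/19)*19 = 3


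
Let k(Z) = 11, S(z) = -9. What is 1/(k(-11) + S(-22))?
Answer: ½ ≈ 0.50000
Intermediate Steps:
1/(k(-11) + S(-22)) = 1/(11 - 9) = 1/2 = ½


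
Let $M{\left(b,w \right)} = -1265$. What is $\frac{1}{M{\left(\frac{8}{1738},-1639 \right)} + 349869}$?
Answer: $\frac{1}{348604} \approx 2.8686 \cdot 10^{-6}$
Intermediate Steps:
$\frac{1}{M{\left(\frac{8}{1738},-1639 \right)} + 349869} = \frac{1}{-1265 + 349869} = \frac{1}{348604}$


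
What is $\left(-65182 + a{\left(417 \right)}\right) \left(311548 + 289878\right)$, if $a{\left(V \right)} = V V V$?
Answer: $43571227353206$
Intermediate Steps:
$a{\left(V \right)} = V^{3}$ ($a{\left(V \right)} = V^{2} V = V^{3}$)
$\left(-65182 + a{\left(417 \right)}\right) \left(311548 + 289878\right) = \left(-65182 + 417^{3}\right) \left(311548 + 289878\right) = \left(-65182 + 72511713\right) 601426 = 72446531 \cdot 601426 = 43571227353206$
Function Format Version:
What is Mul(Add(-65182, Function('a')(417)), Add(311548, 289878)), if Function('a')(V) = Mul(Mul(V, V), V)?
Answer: 43571227353206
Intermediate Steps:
Function('a')(V) = Pow(V, 3) (Function('a')(V) = Mul(Pow(V, 2), V) = Pow(V, 3))
Mul(Add(-65182, Function('a')(417)), Add(311548, 289878)) = Mul(Add(-65182, Pow(417, 3)), Add(311548, 289878)) = Mul(Add(-65182, 72511713), 601426) = Mul(72446531, 601426) = 43571227353206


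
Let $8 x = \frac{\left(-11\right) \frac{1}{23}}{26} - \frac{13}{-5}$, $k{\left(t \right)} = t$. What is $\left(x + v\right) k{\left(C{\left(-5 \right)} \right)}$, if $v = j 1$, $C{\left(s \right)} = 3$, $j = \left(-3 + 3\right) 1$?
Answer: $\frac{23157}{23920} \approx 0.9681$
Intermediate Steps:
$j = 0$ ($j = 0 \cdot 1 = 0$)
$v = 0$ ($v = 0 \cdot 1 = 0$)
$x = \frac{7719}{23920}$ ($x = \frac{\frac{\left(-11\right) \frac{1}{23}}{26} - \frac{13}{-5}}{8} = \frac{\left(-11\right) \frac{1}{23} \cdot \frac{1}{26} - - \frac{13}{5}}{8} = \frac{\left(- \frac{11}{23}\right) \frac{1}{26} + \frac{13}{5}}{8} = \frac{- \frac{11}{598} + \frac{13}{5}}{8} = \frac{1}{8} \cdot \frac{7719}{2990} = \frac{7719}{23920} \approx 0.3227$)
$\left(x + v\right) k{\left(C{\left(-5 \right)} \right)} = \left(\frac{7719}{23920} + 0\right) 3 = \frac{7719}{23920} \cdot 3 = \frac{23157}{23920}$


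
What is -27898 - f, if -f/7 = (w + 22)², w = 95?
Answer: 67925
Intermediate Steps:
f = -95823 (f = -7*(95 + 22)² = -7*117² = -7*13689 = -95823)
-27898 - f = -27898 - 1*(-95823) = -27898 + 95823 = 67925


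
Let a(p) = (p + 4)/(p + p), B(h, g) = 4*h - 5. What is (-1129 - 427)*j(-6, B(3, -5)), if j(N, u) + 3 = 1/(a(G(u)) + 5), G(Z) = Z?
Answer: 356324/81 ≈ 4399.1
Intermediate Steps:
B(h, g) = -5 + 4*h
a(p) = (4 + p)/(2*p) (a(p) = (4 + p)/((2*p)) = (4 + p)*(1/(2*p)) = (4 + p)/(2*p))
j(N, u) = -3 + 1/(5 + (4 + u)/(2*u)) (j(N, u) = -3 + 1/((4 + u)/(2*u) + 5) = -3 + 1/(5 + (4 + u)/(2*u)))
(-1129 - 427)*j(-6, B(3, -5)) = (-1129 - 427)*((-12 - 31*(-5 + 4*3))/(4 + 11*(-5 + 4*3))) = -1556*(-12 - 31*(-5 + 12))/(4 + 11*(-5 + 12)) = -1556*(-12 - 31*7)/(4 + 11*7) = -1556*(-12 - 217)/(4 + 77) = -1556*(-229)/81 = -1556*(-229/81) = 356324/81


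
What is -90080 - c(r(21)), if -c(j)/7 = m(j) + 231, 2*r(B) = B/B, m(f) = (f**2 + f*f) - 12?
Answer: -177087/2 ≈ -88544.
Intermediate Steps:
m(f) = -12 + 2*f**2 (m(f) = (f**2 + f**2) - 12 = 2*f**2 - 12 = -12 + 2*f**2)
r(B) = 1/2 (r(B) = (B/B)/2 = (1/2)*1 = 1/2)
c(j) = -1533 - 14*j**2 (c(j) = -7*((-12 + 2*j**2) + 231) = -7*(219 + 2*j**2) = -1533 - 14*j**2)
-90080 - c(r(21)) = -90080 - (-1533 - 14*(1/2)**2) = -90080 - (-1533 - 14*1/4) = -90080 - (-1533 - 7/2) = -90080 - 1*(-3073/2) = -90080 + 3073/2 = -177087/2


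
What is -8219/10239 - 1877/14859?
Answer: -47114908/50713767 ≈ -0.92904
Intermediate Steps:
-8219/10239 - 1877/14859 = -47114908/50713767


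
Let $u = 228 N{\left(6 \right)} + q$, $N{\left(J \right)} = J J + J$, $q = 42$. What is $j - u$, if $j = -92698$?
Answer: $-102316$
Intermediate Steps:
$N{\left(J \right)} = J + J^{2}$ ($N{\left(J \right)} = J^{2} + J = J + J^{2}$)
$u = 9618$ ($u = 228 \cdot 6 \left(1 + 6\right) + 42 = 228 \cdot 6 \cdot 7 + 42 = 228 \cdot 42 + 42 = 9576 + 42 = 9618$)
$j - u = -92698 - 9618 = -102316$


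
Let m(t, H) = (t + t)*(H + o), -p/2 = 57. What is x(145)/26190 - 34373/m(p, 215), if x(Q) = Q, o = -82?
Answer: 30154195/26472852 ≈ 1.1391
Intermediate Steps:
p = -114 (p = -2*57 = -114)
m(t, H) = 2*t*(-82 + H) (m(t, H) = (t + t)*(H - 82) = (2*t)*(-82 + H) = 2*t*(-82 + H))
x(145)/26190 - 34373/m(p, 215) = 145/26190 - 34373*(-1/(228*(-82 + 215))) = 145*(1/26190) - 34373/(2*(-114)*133) = 29/5238 - 34373/(-30324) = 29/5238 - 34373*(-1/30324) = 29/5238 + 34373/30324 = 30154195/26472852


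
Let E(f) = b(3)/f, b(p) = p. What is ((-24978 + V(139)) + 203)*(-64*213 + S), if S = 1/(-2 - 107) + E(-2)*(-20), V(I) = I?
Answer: 36525801684/109 ≈ 3.3510e+8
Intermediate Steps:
E(f) = 3/f
S = 3269/109 (S = 1/(-2 - 107) + (3/(-2))*(-20) = 1/(-109) + (3*(-½))*(-20) = -1/109 - 3/2*(-20) = -1/109 + 30 = 3269/109 ≈ 29.991)
((-24978 + V(139)) + 203)*(-64*213 + S) = ((-24978 + 139) + 203)*(-64*213 + 3269/109) = (-24839 + 203)*(-13632 + 3269/109) = -24636*(-1482619/109) = 36525801684/109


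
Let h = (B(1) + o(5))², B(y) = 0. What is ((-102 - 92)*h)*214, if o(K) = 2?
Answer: -166064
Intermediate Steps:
h = 4 (h = (0 + 2)² = 2² = 4)
((-102 - 92)*h)*214 = ((-102 - 92)*4)*214 = -194*4*214 = -776*214 = -166064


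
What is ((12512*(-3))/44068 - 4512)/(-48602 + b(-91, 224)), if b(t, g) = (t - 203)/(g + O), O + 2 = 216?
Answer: 52600296/566496535 ≈ 0.092852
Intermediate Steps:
O = 214 (O = -2 + 216 = 214)
b(t, g) = (-203 + t)/(214 + g) (b(t, g) = (t - 203)/(g + 214) = (-203 + t)/(214 + g))
((12512*(-3))/44068 - 4512)/(-48602 + b(-91, 224)) = ((12512*(-3))/44068 - 4512)/(-48602 + (-203 - 91)/(214 + 224)) = (-37536*1/44068 - 4512)/(-48602 - 294/438) = (-408/479 - 4512)/(-48602 + (1/438)*(-294)) = -2161656/(479*(-48602 - 49/73)) = -2161656/(479*(-3547995/73)) = -2161656/479*(-73/3547995) = 52600296/566496535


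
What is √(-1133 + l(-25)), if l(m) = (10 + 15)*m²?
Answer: 2*√3623 ≈ 120.38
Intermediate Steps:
l(m) = 25*m²
√(-1133 + l(-25)) = √(-1133 + 25*(-25)²) = √(-1133 + 25*625) = √(-1133 + 15625) = √14492 = 2*√3623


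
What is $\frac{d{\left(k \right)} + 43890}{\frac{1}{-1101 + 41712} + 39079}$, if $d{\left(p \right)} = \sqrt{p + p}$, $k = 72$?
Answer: $\frac{891452061}{793518635} \approx 1.1234$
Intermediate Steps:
$d{\left(p \right)} = \sqrt{2} \sqrt{p}$ ($d{\left(p \right)} = \sqrt{2 p} = \sqrt{2} \sqrt{p}$)
$\frac{d{\left(k \right)} + 43890}{\frac{1}{-1101 + 41712} + 39079} = \frac{\sqrt{2} \sqrt{72} + 43890}{\frac{1}{-1101 + 41712} + 39079} = \frac{\sqrt{2} \cdot 6 \sqrt{2} + 43890}{\frac{1}{40611} + 39079} = \frac{12 + 43890}{\frac{1}{40611} + 39079} = \frac{43902}{\frac{1587037270}{40611}} = 43902 \cdot \frac{40611}{1587037270} = \frac{891452061}{793518635}$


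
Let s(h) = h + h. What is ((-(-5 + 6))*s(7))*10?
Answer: -140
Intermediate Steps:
s(h) = 2*h
((-(-5 + 6))*s(7))*10 = ((-(-5 + 6))*(2*7))*10 = (-1*1*14)*10 = -1*14*10 = -14*10 = -140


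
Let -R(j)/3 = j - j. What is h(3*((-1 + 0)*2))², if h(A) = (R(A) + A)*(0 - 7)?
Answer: 1764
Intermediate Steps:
R(j) = 0 (R(j) = -3*(j - j) = -3*0 = 0)
h(A) = -7*A (h(A) = (0 + A)*(0 - 7) = A*(-7) = -7*A)
h(3*((-1 + 0)*2))² = (-21*(-1 + 0)*2)² = (-21*(-1*2))² = (-21*(-2))² = (-7*(-6))² = 42² = 1764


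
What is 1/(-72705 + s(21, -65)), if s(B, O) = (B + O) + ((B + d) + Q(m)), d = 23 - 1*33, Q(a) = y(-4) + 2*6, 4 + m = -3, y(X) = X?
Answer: -1/72730 ≈ -1.3749e-5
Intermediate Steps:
m = -7 (m = -4 - 3 = -7)
Q(a) = 8 (Q(a) = -4 + 2*6 = -4 + 12 = 8)
d = -10 (d = 23 - 33 = -10)
s(B, O) = -2 + O + 2*B (s(B, O) = (B + O) + ((B - 10) + 8) = (B + O) + ((-10 + B) + 8) = (B + O) + (-2 + B) = -2 + O + 2*B)
1/(-72705 + s(21, -65)) = 1/(-72705 + (-2 - 65 + 2*21)) = 1/(-72705 + (-2 - 65 + 42)) = 1/(-72705 - 25) = 1/(-72730) = -1/72730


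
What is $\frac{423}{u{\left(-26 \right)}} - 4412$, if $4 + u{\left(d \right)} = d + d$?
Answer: $- \frac{247495}{56} \approx -4419.6$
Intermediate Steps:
$u{\left(d \right)} = -4 + 2 d$ ($u{\left(d \right)} = -4 + \left(d + d\right) = -4 + 2 d$)
$\frac{423}{u{\left(-26 \right)}} - 4412 = \frac{423}{-4 + 2 \left(-26\right)} - 4412 = \frac{423}{-4 - 52} - 4412 = \frac{423}{-56} - 4412 = 423 \left(- \frac{1}{56}\right) - 4412 = - \frac{423}{56} - 4412 = - \frac{247495}{56}$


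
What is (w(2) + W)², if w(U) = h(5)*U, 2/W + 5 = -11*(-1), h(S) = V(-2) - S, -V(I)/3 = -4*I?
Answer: 29929/9 ≈ 3325.4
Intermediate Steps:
V(I) = 12*I (V(I) = -(-12)*I = 12*I)
h(S) = -24 - S (h(S) = 12*(-2) - S = -24 - S)
W = ⅓ (W = 2/(-5 - 11*(-1)) = 2/(-5 + 11) = 2/6 = 2*(⅙) = ⅓ ≈ 0.33333)
w(U) = -29*U (w(U) = (-24 - 1*5)*U = (-24 - 5)*U = -29*U)
(w(2) + W)² = (-29*2 + ⅓)² = (-58 + ⅓)² = (-173/3)² = 29929/9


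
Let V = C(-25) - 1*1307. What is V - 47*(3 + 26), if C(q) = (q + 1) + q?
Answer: -2719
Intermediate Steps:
C(q) = 1 + 2*q (C(q) = (1 + q) + q = 1 + 2*q)
V = -1356 (V = (1 + 2*(-25)) - 1*1307 = (1 - 50) - 1307 = -49 - 1307 = -1356)
V - 47*(3 + 26) = -1356 - 47*(3 + 26) = -1356 - 47*29 = -1356 - 1*1363 = -1356 - 1363 = -2719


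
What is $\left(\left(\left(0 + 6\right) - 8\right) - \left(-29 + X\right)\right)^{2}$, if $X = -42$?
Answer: $4761$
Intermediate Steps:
$\left(\left(\left(0 + 6\right) - 8\right) - \left(-29 + X\right)\right)^{2} = \left(\left(\left(0 + 6\right) - 8\right) + \left(29 - -42\right)\right)^{2} = \left(\left(6 - 8\right) + \left(29 + 42\right)\right)^{2} = \left(-2 + 71\right)^{2} = 69^{2} = 4761$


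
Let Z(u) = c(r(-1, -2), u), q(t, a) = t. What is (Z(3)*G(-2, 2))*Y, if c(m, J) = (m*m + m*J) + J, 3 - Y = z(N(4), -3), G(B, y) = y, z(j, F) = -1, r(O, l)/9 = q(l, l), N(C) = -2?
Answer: 2184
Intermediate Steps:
r(O, l) = 9*l
Y = 4 (Y = 3 - 1*(-1) = 3 + 1 = 4)
c(m, J) = J + m**2 + J*m (c(m, J) = (m**2 + J*m) + J = J + m**2 + J*m)
Z(u) = 324 - 17*u (Z(u) = u + (9*(-2))**2 + u*(9*(-2)) = u + (-18)**2 + u*(-18) = u + 324 - 18*u = 324 - 17*u)
(Z(3)*G(-2, 2))*Y = ((324 - 17*3)*2)*4 = ((324 - 51)*2)*4 = (273*2)*4 = 546*4 = 2184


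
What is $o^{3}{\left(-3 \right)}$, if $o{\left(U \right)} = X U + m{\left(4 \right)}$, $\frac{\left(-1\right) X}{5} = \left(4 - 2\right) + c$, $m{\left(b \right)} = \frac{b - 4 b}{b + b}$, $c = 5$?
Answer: $\frac{8869743}{8} \approx 1.1087 \cdot 10^{6}$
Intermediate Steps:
$m{\left(b \right)} = - \frac{3}{2}$ ($m{\left(b \right)} = \frac{\left(-3\right) b}{2 b} = - 3 b \frac{1}{2 b} = - \frac{3}{2}$)
$X = -35$ ($X = - 5 \left(\left(4 - 2\right) + 5\right) = - 5 \left(2 + 5\right) = \left(-5\right) 7 = -35$)
$o{\left(U \right)} = - \frac{3}{2} - 35 U$ ($o{\left(U \right)} = - 35 U - \frac{3}{2} = - \frac{3}{2} - 35 U$)
$o^{3}{\left(-3 \right)} = \left(- \frac{3}{2} - -105\right)^{3} = \left(- \frac{3}{2} + 105\right)^{3} = \left(\frac{207}{2}\right)^{3} = \frac{8869743}{8}$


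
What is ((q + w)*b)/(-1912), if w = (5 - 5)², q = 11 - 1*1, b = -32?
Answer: 40/239 ≈ 0.16736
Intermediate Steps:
q = 10 (q = 11 - 1 = 10)
w = 0 (w = 0² = 0)
((q + w)*b)/(-1912) = ((10 + 0)*(-32))/(-1912) = (10*(-32))*(-1/1912) = -320*(-1/1912) = 40/239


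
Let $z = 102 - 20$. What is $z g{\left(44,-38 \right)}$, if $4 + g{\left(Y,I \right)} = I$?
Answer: $-3444$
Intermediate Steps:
$z = 82$ ($z = 102 - 20 = 82$)
$g{\left(Y,I \right)} = -4 + I$
$z g{\left(44,-38 \right)} = 82 \left(-4 - 38\right) = 82 \left(-42\right) = -3444$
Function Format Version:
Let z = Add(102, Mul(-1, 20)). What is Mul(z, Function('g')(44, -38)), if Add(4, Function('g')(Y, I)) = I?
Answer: -3444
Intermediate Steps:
z = 82 (z = Add(102, -20) = 82)
Function('g')(Y, I) = Add(-4, I)
Mul(z, Function('g')(44, -38)) = Mul(82, Add(-4, -38)) = Mul(82, -42) = -3444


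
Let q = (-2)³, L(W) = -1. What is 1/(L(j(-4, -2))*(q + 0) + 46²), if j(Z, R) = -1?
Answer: 1/2124 ≈ 0.00047081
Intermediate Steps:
q = -8
1/(L(j(-4, -2))*(q + 0) + 46²) = 1/(-(-8 + 0) + 46²) = 1/(-1*(-8) + 2116) = 1/(8 + 2116) = 1/2124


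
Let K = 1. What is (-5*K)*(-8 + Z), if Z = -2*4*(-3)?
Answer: -80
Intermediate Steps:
Z = 24 (Z = -8*(-3) = 24)
(-5*K)*(-8 + Z) = (-5*1)*(-8 + 24) = -5*16 = -80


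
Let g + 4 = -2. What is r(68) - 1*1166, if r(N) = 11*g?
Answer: -1232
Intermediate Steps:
g = -6 (g = -4 - 2 = -6)
r(N) = -66 (r(N) = 11*(-6) = -66)
r(68) - 1*1166 = -66 - 1*1166 = -66 - 1166 = -1232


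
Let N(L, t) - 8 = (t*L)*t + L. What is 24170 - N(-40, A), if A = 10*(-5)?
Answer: 124202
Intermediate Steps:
A = -50
N(L, t) = 8 + L + L*t**2 (N(L, t) = 8 + ((t*L)*t + L) = 8 + ((L*t)*t + L) = 8 + (L*t**2 + L) = 8 + (L + L*t**2) = 8 + L + L*t**2)
24170 - N(-40, A) = 24170 - (8 - 40 - 40*(-50)**2) = 24170 - (8 - 40 - 40*2500) = 24170 - (8 - 40 - 100000) = 24170 - 1*(-100032) = 24170 + 100032 = 124202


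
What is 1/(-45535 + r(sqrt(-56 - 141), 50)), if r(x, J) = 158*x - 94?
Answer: -45629/2086923549 - 158*I*sqrt(197)/2086923549 ≈ -2.1864e-5 - 1.0626e-6*I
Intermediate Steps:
r(x, J) = -94 + 158*x
1/(-45535 + r(sqrt(-56 - 141), 50)) = 1/(-45535 + (-94 + 158*sqrt(-56 - 141))) = 1/(-45535 + (-94 + 158*sqrt(-197))) = 1/(-45535 + (-94 + 158*(I*sqrt(197)))) = 1/(-45535 + (-94 + 158*I*sqrt(197))) = 1/(-45629 + 158*I*sqrt(197))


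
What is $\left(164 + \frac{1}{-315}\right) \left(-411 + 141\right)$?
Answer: $- \frac{309954}{7} \approx -44279.0$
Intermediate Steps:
$\left(164 + \frac{1}{-315}\right) \left(-411 + 141\right) = \left(164 - \frac{1}{315}\right) \left(-270\right) = \frac{51659}{315} \left(-270\right) = - \frac{309954}{7}$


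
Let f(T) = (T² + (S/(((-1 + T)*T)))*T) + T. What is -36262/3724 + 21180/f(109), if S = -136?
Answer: -600516107/75340244 ≈ -7.9707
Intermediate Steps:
f(T) = T + T² - 136/(-1 + T) (f(T) = (T² + (-136*1/(T*(-1 + T)))*T) + T = (T² + (-136/(T*(-1 + T)))*T) + T = (T² - 136/(-1 + T)) + T = T + T² - 136/(-1 + T))
-36262/3724 + 21180/f(109) = -36262/3724 + 21180/(((-136 + 109³ - 1*109)/(-1 + 109))) = -36262*1/3724 + 21180/(((-136 + 1295029 - 109)/108)) = -18131/1862 + 21180/(((1/108)*1294784)) = -18131/1862 + 21180/(323696/27) = -18131/1862 + 21180*(27/323696) = -18131/1862 + 142965/80924 = -600516107/75340244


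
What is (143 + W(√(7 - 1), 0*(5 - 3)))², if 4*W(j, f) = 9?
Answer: 337561/16 ≈ 21098.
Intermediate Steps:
W(j, f) = 9/4 (W(j, f) = (¼)*9 = 9/4)
(143 + W(√(7 - 1), 0*(5 - 3)))² = (143 + 9/4)² = (581/4)² = 337561/16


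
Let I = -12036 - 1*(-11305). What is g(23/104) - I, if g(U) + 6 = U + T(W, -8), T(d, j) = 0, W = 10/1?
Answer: 75423/104 ≈ 725.22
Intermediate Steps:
W = 10 (W = 10*1 = 10)
I = -731 (I = -12036 + 11305 = -731)
g(U) = -6 + U (g(U) = -6 + (U + 0) = -6 + U)
g(23/104) - I = (-6 + 23/104) - 1*(-731) = (-6 + 23*(1/104)) + 731 = (-6 + 23/104) + 731 = -601/104 + 731 = 75423/104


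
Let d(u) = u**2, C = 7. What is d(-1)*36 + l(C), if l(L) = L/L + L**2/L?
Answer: 44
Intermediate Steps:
l(L) = 1 + L
d(-1)*36 + l(C) = (-1)**2*36 + (1 + 7) = 1*36 + 8 = 36 + 8 = 44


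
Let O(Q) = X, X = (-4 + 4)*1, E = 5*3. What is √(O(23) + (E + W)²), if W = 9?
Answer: 24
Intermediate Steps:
E = 15
X = 0 (X = 0*1 = 0)
O(Q) = 0
√(O(23) + (E + W)²) = √(0 + (15 + 9)²) = √(0 + 24²) = √(0 + 576) = √576 = 24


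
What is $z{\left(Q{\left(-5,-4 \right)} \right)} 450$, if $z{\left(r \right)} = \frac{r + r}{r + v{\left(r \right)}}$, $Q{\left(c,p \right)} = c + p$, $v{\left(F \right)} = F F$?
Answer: $- \frac{225}{2} \approx -112.5$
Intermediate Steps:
$v{\left(F \right)} = F^{2}$
$z{\left(r \right)} = \frac{2 r}{r + r^{2}}$ ($z{\left(r \right)} = \frac{r + r}{r + r^{2}} = \frac{2 r}{r + r^{2}}$)
$z{\left(Q{\left(-5,-4 \right)} \right)} 450 = \frac{2}{1 - 9} \cdot 450 = \frac{2}{-8} \cdot 450 = 2 \left(- \frac{1}{8}\right) 450 = \left(- \frac{1}{4}\right) 450 = - \frac{225}{2}$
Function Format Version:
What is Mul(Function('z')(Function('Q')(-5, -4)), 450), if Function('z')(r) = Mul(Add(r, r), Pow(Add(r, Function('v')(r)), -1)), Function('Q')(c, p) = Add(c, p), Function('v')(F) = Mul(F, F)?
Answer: Rational(-225, 2) ≈ -112.50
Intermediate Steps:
Function('v')(F) = Pow(F, 2)
Function('z')(r) = Mul(2, r, Pow(Add(r, Pow(r, 2)), -1)) (Function('z')(r) = Mul(Add(r, r), Pow(Add(r, Pow(r, 2)), -1)) = Mul(Mul(2, r), Pow(Add(r, Pow(r, 2)), -1)) = Mul(2, r, Pow(Add(r, Pow(r, 2)), -1)))
Mul(Function('z')(Function('Q')(-5, -4)), 450) = Mul(Mul(2, Pow(Add(1, Add(-5, -4)), -1)), 450) = Mul(Mul(2, Pow(Add(1, -9), -1)), 450) = Mul(Mul(2, Pow(-8, -1)), 450) = Mul(Mul(2, Rational(-1, 8)), 450) = Mul(Rational(-1, 4), 450) = Rational(-225, 2)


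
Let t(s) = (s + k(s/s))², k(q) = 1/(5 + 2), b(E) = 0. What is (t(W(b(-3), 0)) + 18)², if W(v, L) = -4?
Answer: 2595321/2401 ≈ 1080.9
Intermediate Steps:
k(q) = ⅐ (k(q) = 1/7 = ⅐)
t(s) = (⅐ + s)² (t(s) = (s + ⅐)² = (⅐ + s)²)
(t(W(b(-3), 0)) + 18)² = ((1 + 7*(-4))²/49 + 18)² = ((1 - 28)²/49 + 18)² = ((1/49)*(-27)² + 18)² = ((1/49)*729 + 18)² = (729/49 + 18)² = (1611/49)² = 2595321/2401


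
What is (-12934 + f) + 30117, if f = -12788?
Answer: 4395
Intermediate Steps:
(-12934 + f) + 30117 = (-12934 - 12788) + 30117 = -25722 + 30117 = 4395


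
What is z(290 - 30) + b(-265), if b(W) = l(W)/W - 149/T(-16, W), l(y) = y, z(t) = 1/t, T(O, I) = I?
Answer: 21581/13780 ≈ 1.5661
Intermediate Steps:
b(W) = 1 - 149/W (b(W) = W/W - 149/W = 1 - 149/W)
z(290 - 30) + b(-265) = 1/(290 - 30) + (-149 - 265)/(-265) = 1/260 - 1/265*(-414) = 1/260 + 414/265 = 21581/13780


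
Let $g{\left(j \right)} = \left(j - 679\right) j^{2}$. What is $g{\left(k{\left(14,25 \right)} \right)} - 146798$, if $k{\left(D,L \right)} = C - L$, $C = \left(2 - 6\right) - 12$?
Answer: $-1357118$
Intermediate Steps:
$C = -16$ ($C = -4 - 12 = -16$)
$k{\left(D,L \right)} = -16 - L$
$g{\left(j \right)} = j^{2} \left(-679 + j\right)$ ($g{\left(j \right)} = \left(-679 + j\right) j^{2} = j^{2} \left(-679 + j\right)$)
$g{\left(k{\left(14,25 \right)} \right)} - 146798 = \left(-16 - 25\right)^{2} \left(-679 - 41\right) - 146798 = \left(-41\right)^{2} \left(-679 - 41\right) - 146798 = 1681 \left(-720\right) - 146798 = -1210320 - 146798 = -1357118$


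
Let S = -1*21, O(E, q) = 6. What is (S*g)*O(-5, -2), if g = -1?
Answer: 126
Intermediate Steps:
S = -21
(S*g)*O(-5, -2) = -21*(-1)*6 = 21*6 = 126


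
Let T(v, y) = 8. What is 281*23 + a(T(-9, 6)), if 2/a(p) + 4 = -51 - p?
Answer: 407167/63 ≈ 6463.0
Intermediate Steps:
a(p) = 2/(-55 - p) (a(p) = 2/(-4 + (-51 - p)) = 2/(-55 - p))
281*23 + a(T(-9, 6)) = 281*23 - 2/(55 + 8) = 6463 - 2/63 = 407167/63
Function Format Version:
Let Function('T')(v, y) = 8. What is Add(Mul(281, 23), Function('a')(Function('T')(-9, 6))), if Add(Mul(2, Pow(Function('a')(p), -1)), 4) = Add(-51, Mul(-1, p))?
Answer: Rational(407167, 63) ≈ 6463.0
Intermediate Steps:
Function('a')(p) = Mul(2, Pow(Add(-55, Mul(-1, p)), -1)) (Function('a')(p) = Mul(2, Pow(Add(-4, Add(-51, Mul(-1, p))), -1)) = Mul(2, Pow(Add(-55, Mul(-1, p)), -1)))
Add(Mul(281, 23), Function('a')(Function('T')(-9, 6))) = Add(Mul(281, 23), Mul(-2, Pow(Add(55, 8), -1))) = Add(6463, Mul(-2, Pow(63, -1))) = Add(6463, Mul(-2, Rational(1, 63))) = Add(6463, Rational(-2, 63)) = Rational(407167, 63)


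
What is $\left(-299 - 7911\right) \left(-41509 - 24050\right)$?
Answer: $538239390$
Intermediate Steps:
$\left(-299 - 7911\right) \left(-41509 - 24050\right) = \left(-8210\right) \left(-65559\right) = 538239390$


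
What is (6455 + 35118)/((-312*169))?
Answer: -41573/52728 ≈ -0.78844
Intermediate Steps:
(6455 + 35118)/((-312*169)) = 41573/(-52728) = 41573*(-1/52728) = -41573/52728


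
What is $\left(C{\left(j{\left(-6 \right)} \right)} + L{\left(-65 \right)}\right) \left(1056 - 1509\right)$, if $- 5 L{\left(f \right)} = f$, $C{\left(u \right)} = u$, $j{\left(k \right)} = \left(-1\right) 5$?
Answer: $-3624$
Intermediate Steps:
$j{\left(k \right)} = -5$
$L{\left(f \right)} = - \frac{f}{5}$
$\left(C{\left(j{\left(-6 \right)} \right)} + L{\left(-65 \right)}\right) \left(1056 - 1509\right) = \left(-5 - -13\right) \left(1056 - 1509\right) = \left(-5 + 13\right) \left(-453\right) = 8 \left(-453\right) = -3624$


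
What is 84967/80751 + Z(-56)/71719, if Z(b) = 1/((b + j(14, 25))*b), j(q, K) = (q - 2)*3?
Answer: 6824998146511/6486346685280 ≈ 1.0522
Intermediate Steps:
j(q, K) = -6 + 3*q (j(q, K) = (-2 + q)*3 = -6 + 3*q)
Z(b) = 1/(b*(36 + b)) (Z(b) = 1/((b + (-6 + 3*14))*b) = 1/((b + (-6 + 42))*b) = 1/((b + 36)*b) = 1/((36 + b)*b) = 1/(b*(36 + b)))
84967/80751 + Z(-56)/71719 = 84967/80751 + (1/((-56)*(36 - 56)))/71719 = 84967*(1/80751) - 1/56/(-20)*(1/71719) = 84967/80751 - 1/56*(-1/20)*(1/71719) = 84967/80751 + (1/1120)*(1/71719) = 84967/80751 + 1/80325280 = 6824998146511/6486346685280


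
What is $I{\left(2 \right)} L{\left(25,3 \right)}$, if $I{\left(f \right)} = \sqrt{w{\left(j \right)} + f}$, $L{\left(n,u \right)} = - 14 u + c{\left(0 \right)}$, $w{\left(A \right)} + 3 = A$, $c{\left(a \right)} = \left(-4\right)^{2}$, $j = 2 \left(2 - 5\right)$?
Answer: $- 26 i \sqrt{7} \approx - 68.79 i$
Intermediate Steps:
$j = -6$ ($j = 2 \left(-3\right) = -6$)
$c{\left(a \right)} = 16$
$w{\left(A \right)} = -3 + A$
$L{\left(n,u \right)} = 16 - 14 u$ ($L{\left(n,u \right)} = - 14 u + 16 = 16 - 14 u$)
$I{\left(f \right)} = \sqrt{-9 + f}$ ($I{\left(f \right)} = \sqrt{\left(-3 - 6\right) + f} = \sqrt{-9 + f}$)
$I{\left(2 \right)} L{\left(25,3 \right)} = \sqrt{-9 + 2} \left(16 - 42\right) = \sqrt{-7} \left(16 - 42\right) = i \sqrt{7} \left(-26\right) = - 26 i \sqrt{7}$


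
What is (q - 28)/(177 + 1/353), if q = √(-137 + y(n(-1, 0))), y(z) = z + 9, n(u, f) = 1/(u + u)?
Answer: -706/4463 + 353*I*√514/124964 ≈ -0.15819 + 0.064043*I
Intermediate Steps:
n(u, f) = 1/(2*u)
y(z) = 9 + z
q = I*√514/2 (q = √(-137 + (9 + (½)/(-1))) = √(-137 + (9 + (½)*(-1))) = √(-137 + (9 - ½)) = √(-137 + 17/2) = √(-257/2) = I*√514/2 ≈ 11.336*I)
(q - 28)/(177 + 1/353) = (I*√514/2 - 28)/(177 + 1/353) = (-28 + I*√514/2)/(177 + 1/353) = (-28 + I*√514/2)/(62482/353) = (-28 + I*√514/2)*(353/62482) = -706/4463 + 353*I*√514/124964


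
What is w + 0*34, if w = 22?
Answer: 22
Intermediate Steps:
w + 0*34 = 22 + 0*34 = 22 + 0 = 22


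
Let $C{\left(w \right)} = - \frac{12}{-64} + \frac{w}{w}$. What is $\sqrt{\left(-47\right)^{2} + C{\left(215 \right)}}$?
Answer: $\frac{\sqrt{35363}}{4} \approx 47.013$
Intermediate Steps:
$C{\left(w \right)} = \frac{19}{16}$ ($C{\left(w \right)} = \left(-12\right) \left(- \frac{1}{64}\right) + 1 = \frac{3}{16} + 1 = \frac{19}{16}$)
$\sqrt{\left(-47\right)^{2} + C{\left(215 \right)}} = \sqrt{\left(-47\right)^{2} + \frac{19}{16}} = \sqrt{2209 + \frac{19}{16}} = \sqrt{\frac{35363}{16}} = \frac{\sqrt{35363}}{4}$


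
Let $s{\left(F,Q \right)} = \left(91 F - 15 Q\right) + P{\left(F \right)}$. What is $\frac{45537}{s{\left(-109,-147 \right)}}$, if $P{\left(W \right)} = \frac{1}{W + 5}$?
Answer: $- \frac{1578616}{267419} \approx -5.9032$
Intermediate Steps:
$P{\left(W \right)} = \frac{1}{5 + W}$
$s{\left(F,Q \right)} = \frac{1}{5 + F} - 15 Q + 91 F$ ($s{\left(F,Q \right)} = \left(91 F - 15 Q\right) + \frac{1}{5 + F} = \left(- 15 Q + 91 F\right) + \frac{1}{5 + F} = \frac{1}{5 + F} - 15 Q + 91 F$)
$\frac{45537}{s{\left(-109,-147 \right)}} = \frac{45537}{\frac{1}{5 - 109} \left(1 + \left(5 - 109\right) \left(\left(-15\right) \left(-147\right) + 91 \left(-109\right)\right)\right)} = \frac{45537}{\frac{1}{-104} \left(1 - 104 \left(2205 - 9919\right)\right)} = \frac{45537}{\left(- \frac{1}{104}\right) \left(1 - -802256\right)} = \frac{45537}{\left(- \frac{1}{104}\right) \left(1 + 802256\right)} = \frac{45537}{\left(- \frac{1}{104}\right) 802257} = \frac{45537}{- \frac{802257}{104}} = 45537 \left(- \frac{104}{802257}\right) = - \frac{1578616}{267419}$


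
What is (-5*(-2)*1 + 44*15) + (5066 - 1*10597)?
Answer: -4861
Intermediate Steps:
(-5*(-2)*1 + 44*15) + (5066 - 1*10597) = (10*1 + 660) + (5066 - 10597) = (10 + 660) - 5531 = 670 - 5531 = -4861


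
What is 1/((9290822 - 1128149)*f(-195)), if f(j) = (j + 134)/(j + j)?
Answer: 130/165974351 ≈ 7.8325e-7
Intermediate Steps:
f(j) = (134 + j)/(2*j) (f(j) = (134 + j)/((2*j)) = (134 + j)*(1/(2*j)) = (134 + j)/(2*j))
1/((9290822 - 1128149)*f(-195)) = 1/((9290822 - 1128149)*(((½)*(134 - 195)/(-195)))) = 1/(8162673*(((½)*(-1/195)*(-61)))) = 1/(8162673*(61/390)) = (1/8162673)*(390/61) = 130/165974351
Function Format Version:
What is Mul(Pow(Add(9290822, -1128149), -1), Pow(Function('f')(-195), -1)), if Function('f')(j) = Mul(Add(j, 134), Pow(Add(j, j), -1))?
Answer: Rational(130, 165974351) ≈ 7.8325e-7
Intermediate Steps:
Function('f')(j) = Mul(Rational(1, 2), Pow(j, -1), Add(134, j)) (Function('f')(j) = Mul(Add(134, j), Pow(Mul(2, j), -1)) = Mul(Add(134, j), Mul(Rational(1, 2), Pow(j, -1))) = Mul(Rational(1, 2), Pow(j, -1), Add(134, j)))
Mul(Pow(Add(9290822, -1128149), -1), Pow(Function('f')(-195), -1)) = Mul(Pow(Add(9290822, -1128149), -1), Pow(Mul(Rational(1, 2), Pow(-195, -1), Add(134, -195)), -1)) = Mul(Pow(8162673, -1), Pow(Mul(Rational(1, 2), Rational(-1, 195), -61), -1)) = Mul(Rational(1, 8162673), Pow(Rational(61, 390), -1)) = Mul(Rational(1, 8162673), Rational(390, 61)) = Rational(130, 165974351)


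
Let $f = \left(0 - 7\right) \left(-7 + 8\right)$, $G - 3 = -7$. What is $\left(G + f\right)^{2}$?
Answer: $121$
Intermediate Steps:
$G = -4$ ($G = 3 - 7 = -4$)
$f = -7$ ($f = \left(-7\right) 1 = -7$)
$\left(G + f\right)^{2} = \left(-4 - 7\right)^{2} = \left(-11\right)^{2} = 121$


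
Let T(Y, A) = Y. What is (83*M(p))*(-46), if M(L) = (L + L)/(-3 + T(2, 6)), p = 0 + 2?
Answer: 15272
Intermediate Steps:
p = 2
M(L) = -2*L (M(L) = (L + L)/(-3 + 2) = (2*L)/(-1) = (2*L)*(-1) = -2*L)
(83*M(p))*(-46) = (83*(-2*2))*(-46) = (83*(-4))*(-46) = -332*(-46) = 15272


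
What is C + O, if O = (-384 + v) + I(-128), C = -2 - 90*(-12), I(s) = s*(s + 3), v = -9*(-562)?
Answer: 21752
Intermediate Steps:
v = 5058
I(s) = s*(3 + s)
C = 1078 (C = -2 + 1080 = 1078)
O = 20674 (O = (-384 + 5058) - 128*(3 - 128) = 4674 - 128*(-125) = 4674 + 16000 = 20674)
C + O = 1078 + 20674 = 21752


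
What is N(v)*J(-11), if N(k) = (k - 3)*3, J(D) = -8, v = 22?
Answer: -456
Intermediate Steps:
N(k) = -9 + 3*k (N(k) = (-3 + k)*3 = -9 + 3*k)
N(v)*J(-11) = (-9 + 3*22)*(-8) = (-9 + 66)*(-8) = 57*(-8) = -456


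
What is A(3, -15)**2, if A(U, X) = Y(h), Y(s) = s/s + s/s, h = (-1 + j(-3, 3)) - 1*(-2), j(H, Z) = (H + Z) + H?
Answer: 4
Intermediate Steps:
j(H, Z) = Z + 2*H
h = -2 (h = (-1 + (3 + 2*(-3))) - 1*(-2) = (-1 + (3 - 6)) + 2 = (-1 - 3) + 2 = -4 + 2 = -2)
Y(s) = 2 (Y(s) = 1 + 1 = 2)
A(U, X) = 2
A(3, -15)**2 = 2**2 = 4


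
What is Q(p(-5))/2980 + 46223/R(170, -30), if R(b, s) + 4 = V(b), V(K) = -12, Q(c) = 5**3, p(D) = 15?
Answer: -6887127/2384 ≈ -2888.9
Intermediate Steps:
Q(c) = 125
R(b, s) = -16 (R(b, s) = -4 - 12 = -16)
Q(p(-5))/2980 + 46223/R(170, -30) = 125/2980 + 46223/(-16) = 125*(1/2980) + 46223*(-1/16) = 25/596 - 46223/16 = -6887127/2384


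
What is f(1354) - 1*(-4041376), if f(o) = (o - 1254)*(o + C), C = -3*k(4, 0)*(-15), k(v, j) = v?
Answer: 4194776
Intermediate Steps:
C = 180 (C = -12*(-15) = -3*(-60) = 180)
f(o) = (-1254 + o)*(180 + o) (f(o) = (o - 1254)*(o + 180) = (-1254 + o)*(180 + o))
f(1354) - 1*(-4041376) = (-225720 + 1354**2 - 1074*1354) - 1*(-4041376) = (-225720 + 1833316 - 1454196) + 4041376 = 153400 + 4041376 = 4194776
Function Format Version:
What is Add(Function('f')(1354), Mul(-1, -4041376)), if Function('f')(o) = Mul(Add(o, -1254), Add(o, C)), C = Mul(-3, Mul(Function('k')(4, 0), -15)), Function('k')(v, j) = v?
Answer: 4194776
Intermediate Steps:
C = 180 (C = Mul(-3, Mul(4, -15)) = Mul(-3, -60) = 180)
Function('f')(o) = Mul(Add(-1254, o), Add(180, o)) (Function('f')(o) = Mul(Add(o, -1254), Add(o, 180)) = Mul(Add(-1254, o), Add(180, o)))
Add(Function('f')(1354), Mul(-1, -4041376)) = Add(Add(-225720, Pow(1354, 2), Mul(-1074, 1354)), Mul(-1, -4041376)) = Add(Add(-225720, 1833316, -1454196), 4041376) = Add(153400, 4041376) = 4194776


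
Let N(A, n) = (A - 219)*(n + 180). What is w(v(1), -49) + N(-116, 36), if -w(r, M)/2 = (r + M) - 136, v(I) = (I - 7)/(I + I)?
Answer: -71984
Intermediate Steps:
N(A, n) = (-219 + A)*(180 + n)
v(I) = (-7 + I)/(2*I) (v(I) = (-7 + I)/((2*I)) = (-7 + I)*(1/(2*I)) = (-7 + I)/(2*I))
w(r, M) = 272 - 2*M - 2*r (w(r, M) = -2*((r + M) - 136) = -2*((M + r) - 136) = -2*(-136 + M + r) = 272 - 2*M - 2*r)
w(v(1), -49) + N(-116, 36) = (272 - 2*(-49) - (-7 + 1)/1) + (-39420 - 219*36 + 180*(-116) - 116*36) = (272 + 98 - (-6)) + (-39420 - 7884 - 20880 - 4176) = (272 + 98 - 2*(-3)) - 72360 = (272 + 98 + 6) - 72360 = 376 - 72360 = -71984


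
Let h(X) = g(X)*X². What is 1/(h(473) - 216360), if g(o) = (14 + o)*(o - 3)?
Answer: 1/51209114450 ≈ 1.9528e-11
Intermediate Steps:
g(o) = (-3 + o)*(14 + o) (g(o) = (14 + o)*(-3 + o) = (-3 + o)*(14 + o))
h(X) = X²*(-42 + X² + 11*X) (h(X) = (-42 + X² + 11*X)*X² = X²*(-42 + X² + 11*X))
1/(h(473) - 216360) = 1/(473²*(-42 + 473² + 11*473) - 216360) = 1/(223729*(-42 + 223729 + 5203) - 216360) = 1/(223729*228890 - 216360) = 1/(51209330810 - 216360) = 1/51209114450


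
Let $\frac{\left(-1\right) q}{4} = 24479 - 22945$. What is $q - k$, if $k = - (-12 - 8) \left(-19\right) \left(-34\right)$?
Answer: $-19056$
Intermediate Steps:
$k = 12920$ ($k = \left(-1\right) \left(-20\right) \left(-19\right) \left(-34\right) = 20 \left(-19\right) \left(-34\right) = \left(-380\right) \left(-34\right) = 12920$)
$q = -6136$ ($q = - 4 \left(24479 - 22945\right) = \left(-4\right) 1534 = -6136$)
$q - k = -6136 - 12920 = -19056$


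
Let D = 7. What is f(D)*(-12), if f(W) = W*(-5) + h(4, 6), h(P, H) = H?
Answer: 348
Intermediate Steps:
f(W) = 6 - 5*W (f(W) = W*(-5) + 6 = -5*W + 6 = 6 - 5*W)
f(D)*(-12) = (6 - 5*7)*(-12) = (6 - 35)*(-12) = -29*(-12) = 348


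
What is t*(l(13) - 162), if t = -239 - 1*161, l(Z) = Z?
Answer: 59600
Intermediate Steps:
t = -400 (t = -239 - 161 = -400)
t*(l(13) - 162) = -400*(13 - 162) = -400*(-149) = 59600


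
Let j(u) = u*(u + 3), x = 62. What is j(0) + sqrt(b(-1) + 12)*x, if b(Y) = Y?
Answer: 62*sqrt(11) ≈ 205.63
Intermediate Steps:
j(u) = u*(3 + u)
j(0) + sqrt(b(-1) + 12)*x = 0*(3 + 0) + sqrt(-1 + 12)*62 = 0*3 + sqrt(11)*62 = 0 + 62*sqrt(11) = 62*sqrt(11)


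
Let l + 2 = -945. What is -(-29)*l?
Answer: -27463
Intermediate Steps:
l = -947 (l = -2 - 945 = -947)
-(-29)*l = -(-29)*(-947) = -1*27463 = -27463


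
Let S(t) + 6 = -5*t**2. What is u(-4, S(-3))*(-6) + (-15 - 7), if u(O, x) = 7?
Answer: -64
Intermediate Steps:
S(t) = -6 - 5*t**2
u(-4, S(-3))*(-6) + (-15 - 7) = 7*(-6) + (-15 - 7) = -42 - 22 = -64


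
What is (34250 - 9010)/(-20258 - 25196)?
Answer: -12620/22727 ≈ -0.55529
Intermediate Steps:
(34250 - 9010)/(-20258 - 25196) = 25240/(-45454) = 25240*(-1/45454) = -12620/22727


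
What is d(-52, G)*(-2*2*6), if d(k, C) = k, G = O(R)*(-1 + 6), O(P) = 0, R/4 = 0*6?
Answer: 1248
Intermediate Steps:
R = 0 (R = 4*(0*6) = 4*0 = 0)
G = 0 (G = 0*(-1 + 6) = 0*5 = 0)
d(-52, G)*(-2*2*6) = -52*(-2*2)*6 = -(-208)*6 = -52*(-24) = 1248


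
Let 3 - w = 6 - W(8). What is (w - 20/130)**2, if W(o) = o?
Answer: 3969/169 ≈ 23.485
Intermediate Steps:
w = 5 (w = 3 - (6 - 1*8) = 3 - (6 - 8) = 3 - 1*(-2) = 3 + 2 = 5)
(w - 20/130)**2 = (5 - 20/130)**2 = (5 - 20*1/130)**2 = (5 - 2/13)**2 = (63/13)**2 = 3969/169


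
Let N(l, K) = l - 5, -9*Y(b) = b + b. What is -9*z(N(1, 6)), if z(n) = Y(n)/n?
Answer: 2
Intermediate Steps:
Y(b) = -2*b/9 (Y(b) = -(b + b)/9 = -2*b/9)
N(l, K) = -5 + l
z(n) = -2/9 (z(n) = (-2*n/9)/n = -2/9)
-9*z(N(1, 6)) = -9*(-2/9) = 2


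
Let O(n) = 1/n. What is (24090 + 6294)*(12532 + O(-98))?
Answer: 18657826920/49 ≈ 3.8077e+8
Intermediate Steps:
(24090 + 6294)*(12532 + O(-98)) = (24090 + 6294)*(12532 + 1/(-98)) = 30384*(12532 - 1/98) = 30384*(1228135/98) = 18657826920/49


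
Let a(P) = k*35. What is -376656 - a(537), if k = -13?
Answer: -376201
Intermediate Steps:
a(P) = -455 (a(P) = -13*35 = -455)
-376656 - a(537) = -376656 - 1*(-455) = -376656 + 455 = -376201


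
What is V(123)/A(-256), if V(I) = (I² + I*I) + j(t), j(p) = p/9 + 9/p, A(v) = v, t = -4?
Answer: -1089191/9216 ≈ -118.18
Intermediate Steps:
j(p) = 9/p + p/9 (j(p) = p*(⅑) + 9/p = p/9 + 9/p = 9/p + p/9)
V(I) = -97/36 + 2*I² (V(I) = (I² + I*I) + (9/(-4) + (⅑)*(-4)) = (I² + I²) + (9*(-¼) - 4/9) = 2*I² + (-9/4 - 4/9) = 2*I² - 97/36 = -97/36 + 2*I²)
V(123)/A(-256) = (-97/36 + 2*123²)/(-256) = (-97/36 + 2*15129)*(-1/256) = (-97/36 + 30258)*(-1/256) = (1089191/36)*(-1/256) = -1089191/9216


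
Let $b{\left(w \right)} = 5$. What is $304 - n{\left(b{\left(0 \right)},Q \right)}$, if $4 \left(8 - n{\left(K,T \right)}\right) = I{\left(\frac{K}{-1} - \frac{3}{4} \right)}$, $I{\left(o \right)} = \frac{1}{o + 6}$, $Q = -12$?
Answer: $297$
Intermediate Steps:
$I{\left(o \right)} = \frac{1}{6 + o}$
$n{\left(K,T \right)} = 8 - \frac{1}{4 \left(\frac{21}{4} - K\right)}$ ($n{\left(K,T \right)} = 8 - \frac{1}{4 \left(6 + \left(\frac{K}{-1} - \frac{3}{4}\right)\right)} = 8 - \frac{1}{4 \left(6 + \left(K \left(-1\right) - \frac{3}{4}\right)\right)} = 8 - \frac{1}{4 \left(6 - \left(\frac{3}{4} + K\right)\right)} = 8 - \frac{1}{4 \left(\frac{21}{4} - K\right)}$)
$304 - n{\left(b{\left(0 \right)},Q \right)} = 304 - \frac{-167 + 32 \cdot 5}{-21 + 4 \cdot 5} = 304 - \frac{-167 + 160}{-21 + 20} = 304 - \frac{1}{-1} \left(-7\right) = 304 - \left(-1\right) \left(-7\right) = 304 - 7 = 297$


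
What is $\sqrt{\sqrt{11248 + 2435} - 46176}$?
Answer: $\sqrt{-46176 + \sqrt{13683}} \approx 214.61 i$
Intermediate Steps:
$\sqrt{\sqrt{11248 + 2435} - 46176} = \sqrt{\sqrt{13683} - 46176} = \sqrt{-46176 + \sqrt{13683}}$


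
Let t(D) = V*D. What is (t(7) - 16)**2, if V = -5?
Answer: 2601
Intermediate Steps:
t(D) = -5*D
(t(7) - 16)**2 = (-5*7 - 16)**2 = (-35 - 16)**2 = (-51)**2 = 2601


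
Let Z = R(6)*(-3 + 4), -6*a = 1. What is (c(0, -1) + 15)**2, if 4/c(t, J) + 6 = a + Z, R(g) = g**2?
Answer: 7338681/32041 ≈ 229.04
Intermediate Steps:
a = -1/6 (a = -1/6*1 = -1/6 ≈ -0.16667)
Z = 36 (Z = 6**2*(-3 + 4) = 36*1 = 36)
c(t, J) = 24/179 (c(t, J) = 4/(-6 + (-1/6 + 36)) = 4/(-6 + 215/6) = 4/(179/6) = 4*(6/179) = 24/179)
(c(0, -1) + 15)**2 = (24/179 + 15)**2 = (2709/179)**2 = 7338681/32041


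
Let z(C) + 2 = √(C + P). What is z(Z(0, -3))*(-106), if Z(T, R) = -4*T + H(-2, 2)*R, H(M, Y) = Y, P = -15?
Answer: 212 - 106*I*√21 ≈ 212.0 - 485.75*I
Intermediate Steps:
Z(T, R) = -4*T + 2*R
z(C) = -2 + √(-15 + C) (z(C) = -2 + √(C - 15) = -2 + √(-15 + C))
z(Z(0, -3))*(-106) = (-2 + √(-15 + (-4*0 + 2*(-3))))*(-106) = (-2 + √(-15 + (0 - 6)))*(-106) = (-2 + √(-15 - 6))*(-106) = (-2 + √(-21))*(-106) = (-2 + I*√21)*(-106) = 212 - 106*I*√21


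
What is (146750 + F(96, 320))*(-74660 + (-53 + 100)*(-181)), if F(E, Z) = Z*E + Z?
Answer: -14786260930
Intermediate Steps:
F(E, Z) = Z + E*Z (F(E, Z) = E*Z + Z = Z + E*Z)
(146750 + F(96, 320))*(-74660 + (-53 + 100)*(-181)) = (146750 + 320*(1 + 96))*(-74660 + (-53 + 100)*(-181)) = (146750 + 320*97)*(-74660 + 47*(-181)) = (146750 + 31040)*(-74660 - 8507) = 177790*(-83167) = -14786260930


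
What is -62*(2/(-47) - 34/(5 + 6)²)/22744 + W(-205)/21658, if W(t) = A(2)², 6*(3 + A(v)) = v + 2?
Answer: 72894421/64316864898 ≈ 0.0011334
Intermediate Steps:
A(v) = -8/3 + v/6 (A(v) = -3 + (v + 2)/6 = -3 + (2 + v)/6 = -3 + (⅓ + v/6) = -8/3 + v/6)
W(t) = 49/9 (W(t) = (-8/3 + (⅙)*2)² = (-8/3 + ⅓)² = (-7/3)² = 49/9)
-62*(2/(-47) - 34/(5 + 6)²)/22744 + W(-205)/21658 = -62*(2/(-47) - 34/(5 + 6)²)/22744 + (49/9)/21658 = -62*(2*(-1/47) - 34/(11²))*(1/22744) + (49/9)*(1/21658) = -62*(-2/47 - 34/121)*(1/22744) + 1/3978 = -62*(-1840/5687)*(1/22744) + 1/3978 = (114080/5687)*(1/22744) + 1/3978 = 14260/16168141 + 1/3978 = 72894421/64316864898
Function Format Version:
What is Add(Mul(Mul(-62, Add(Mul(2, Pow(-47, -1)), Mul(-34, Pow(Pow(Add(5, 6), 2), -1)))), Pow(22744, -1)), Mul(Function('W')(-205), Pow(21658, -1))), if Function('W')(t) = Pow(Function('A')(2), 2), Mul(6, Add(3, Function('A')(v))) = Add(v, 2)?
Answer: Rational(72894421, 64316864898) ≈ 0.0011334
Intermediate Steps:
Function('A')(v) = Add(Rational(-8, 3), Mul(Rational(1, 6), v)) (Function('A')(v) = Add(-3, Mul(Rational(1, 6), Add(v, 2))) = Add(-3, Mul(Rational(1, 6), Add(2, v))) = Add(-3, Add(Rational(1, 3), Mul(Rational(1, 6), v))) = Add(Rational(-8, 3), Mul(Rational(1, 6), v)))
Function('W')(t) = Rational(49, 9) (Function('W')(t) = Pow(Add(Rational(-8, 3), Mul(Rational(1, 6), 2)), 2) = Pow(Add(Rational(-8, 3), Rational(1, 3)), 2) = Pow(Rational(-7, 3), 2) = Rational(49, 9))
Add(Mul(Mul(-62, Add(Mul(2, Pow(-47, -1)), Mul(-34, Pow(Pow(Add(5, 6), 2), -1)))), Pow(22744, -1)), Mul(Function('W')(-205), Pow(21658, -1))) = Add(Mul(Mul(-62, Add(Mul(2, Pow(-47, -1)), Mul(-34, Pow(Pow(Add(5, 6), 2), -1)))), Pow(22744, -1)), Mul(Rational(49, 9), Pow(21658, -1))) = Add(Mul(Mul(-62, Add(Mul(2, Rational(-1, 47)), Mul(-34, Pow(Pow(11, 2), -1)))), Rational(1, 22744)), Mul(Rational(49, 9), Rational(1, 21658))) = Add(Mul(Mul(-62, Add(Rational(-2, 47), Mul(-34, Pow(121, -1)))), Rational(1, 22744)), Rational(1, 3978)) = Add(Mul(Mul(-62, Add(Rational(-2, 47), Mul(-34, Rational(1, 121)))), Rational(1, 22744)), Rational(1, 3978)) = Add(Mul(Mul(-62, Add(Rational(-2, 47), Rational(-34, 121))), Rational(1, 22744)), Rational(1, 3978)) = Add(Mul(Mul(-62, Rational(-1840, 5687)), Rational(1, 22744)), Rational(1, 3978)) = Add(Mul(Rational(114080, 5687), Rational(1, 22744)), Rational(1, 3978)) = Add(Rational(14260, 16168141), Rational(1, 3978)) = Rational(72894421, 64316864898)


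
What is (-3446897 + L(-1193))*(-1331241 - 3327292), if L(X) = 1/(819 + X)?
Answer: 545954436774937/34 ≈ 1.6057e+13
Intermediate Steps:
(-3446897 + L(-1193))*(-1331241 - 3327292) = (-3446897 + 1/(819 - 1193))*(-1331241 - 3327292) = (-3446897 + 1/(-374))*(-4658533) = (-3446897 - 1/374)*(-4658533) = -1289139479/374*(-4658533) = 545954436774937/34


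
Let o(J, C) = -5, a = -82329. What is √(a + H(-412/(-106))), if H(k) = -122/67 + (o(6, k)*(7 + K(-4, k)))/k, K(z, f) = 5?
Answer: 5*I*√156865671761/6901 ≈ 286.96*I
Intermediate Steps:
H(k) = -122/67 - 60/k (H(k) = -122/67 + (-5*(7 + 5))/k = -122*1/67 + (-5*12)/k = -122/67 - 60/k)
√(a + H(-412/(-106))) = √(-82329 + (-122/67 - 60/((-412/(-106))))) = √(-82329 + (-122/67 - 60/((-412*(-1/106))))) = √(-82329 + (-122/67 - 60/206/53)) = √(-82329 + (-122/67 - 60*53/206)) = √(-82329 + (-122/67 - 1590/103)) = √(-82329 - 119096/6901) = √(-568271525/6901) = 5*I*√156865671761/6901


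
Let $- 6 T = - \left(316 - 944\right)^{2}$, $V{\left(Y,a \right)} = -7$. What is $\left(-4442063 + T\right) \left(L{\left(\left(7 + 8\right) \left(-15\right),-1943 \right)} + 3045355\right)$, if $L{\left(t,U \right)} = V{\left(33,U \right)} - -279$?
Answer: $-13328675915373$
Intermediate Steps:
$T = \frac{197192}{3}$ ($T = - \frac{\left(-1\right) \left(316 - 944\right)^{2}}{6} = - \frac{\left(-1\right) \left(-628\right)^{2}}{6} = - \frac{\left(-1\right) 394384}{6} = \left(- \frac{1}{6}\right) \left(-394384\right) = \frac{197192}{3} \approx 65731.0$)
$L{\left(t,U \right)} = 272$ ($L{\left(t,U \right)} = -7 - -279 = -7 + 279 = 272$)
$\left(-4442063 + T\right) \left(L{\left(\left(7 + 8\right) \left(-15\right),-1943 \right)} + 3045355\right) = \left(-4442063 + \frac{197192}{3}\right) \left(272 + 3045355\right) = \left(- \frac{13128997}{3}\right) 3045627 = -13328675915373$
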